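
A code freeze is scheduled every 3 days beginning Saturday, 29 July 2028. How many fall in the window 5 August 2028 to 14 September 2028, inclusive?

Occurrences land 3·i days after 29 July 2028 for i = 0, 1, 2, …
5 August 2028 is 7 days after the start; 7 ÷ 3 = 2 remainder 1; since the remainder is 1, round up to i = 3. First occurrence in the window: #4 on 7 August 2028 (3×3 = 9 days in).
14 September 2028 is 47 days after the start; 47 ÷ 3 = 15 remainder 2. Last occurrence in the window: #16 on 12 September 2028.
Occurrences #4 through #16: 13 in total.

13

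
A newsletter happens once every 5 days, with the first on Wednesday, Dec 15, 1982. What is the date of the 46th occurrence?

Jul 28, 1983

The 46th occurrence is 45 intervals after the first: 45 × 5 = 225 days after Dec 15, 1982.
Dec has 31 days — 16 days to the end of Dec leaves 209.
Jan has 31 days (178 left).
Feb has 28 days (150 left).
Mar has 31 days (119 left).
Apr has 30 days (89 left).
May has 31 days (58 left).
Jun has 30 days (28 left).
28 days into Jul → Jul 28, 1983.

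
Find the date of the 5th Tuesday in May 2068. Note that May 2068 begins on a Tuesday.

2068-05-29

May 2068 begins on a Tuesday, so the first Tuesday is May 1.
The 5th Tuesday is 4 weeks later: 1 + 28 = 29.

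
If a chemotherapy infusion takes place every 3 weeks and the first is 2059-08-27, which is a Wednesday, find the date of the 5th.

2059-11-19

The 5th occurrence is 4 intervals after the first: 4 × 21 = 84 days after 2059-08-27.
August has 31 days — 4 days to the end of August leaves 80.
September has 30 days (50 left).
October has 31 days (19 left).
19 days into November → 2059-11-19.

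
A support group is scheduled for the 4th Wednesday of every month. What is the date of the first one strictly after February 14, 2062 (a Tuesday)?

February 22, 2062

February 2062 starts on a Wednesday; its first Wednesday is the 1st, so the 4th Wednesday is the 22nd — February 22, 2062.
February 22, 2062 is after February 14, 2062, so that is the next one.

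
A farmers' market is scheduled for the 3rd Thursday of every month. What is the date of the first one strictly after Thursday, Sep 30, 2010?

Sep 2010 starts on a Wednesday; its first Thursday is the 2nd, so the 3rd Thursday is the 16th — Sep 16, 2010.
That is not after Sep 30, 2010, so look at Oct 2010.
Oct 2010 starts on a Friday; its first Thursday is the 7th, so the 3rd Thursday is the 21st — Oct 21, 2010.

Oct 21, 2010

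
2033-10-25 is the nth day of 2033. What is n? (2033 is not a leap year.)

298

Days in months before October: 31 + 28 + 31 + 30 + 31 + 30 + 31 + 31 + 30 = 273.
Plus 25 days into October → day 298.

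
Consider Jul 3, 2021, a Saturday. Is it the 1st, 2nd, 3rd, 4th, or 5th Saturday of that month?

1st

Day 3 falls in week ⌈3/7⌉ of the month.
Days 1–7 hold the 1st Saturday, 8–14 the 2nd, 15–21 the 3rd, 22–28 the 4th, 29–31 the 5th.
3 is in the range for the 1st.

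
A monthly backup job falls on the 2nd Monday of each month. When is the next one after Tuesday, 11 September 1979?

8 October 1979

September 1979 starts on a Saturday; its first Monday is the 3rd, so the 2nd Monday is the 10th — 10 September 1979.
That is not after 11 September 1979, so look at October 1979.
October 1979 starts on a Monday; its first Monday is the 1st, so the 2nd Monday is the 8th — 8 October 1979.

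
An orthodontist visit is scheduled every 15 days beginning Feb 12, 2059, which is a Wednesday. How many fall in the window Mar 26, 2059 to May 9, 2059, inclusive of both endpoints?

Occurrences land 15·i days after Feb 12, 2059 for i = 0, 1, 2, …
Mar 26, 2059 is 42 days after the start; 42 ÷ 15 = 2 remainder 12; since the remainder is 12, round up to i = 3. First occurrence in the window: #4 on Mar 29, 2059 (3×15 = 45 days in).
May 9, 2059 is 86 days after the start; 86 ÷ 15 = 5 remainder 11. Last occurrence in the window: #6 on Apr 28, 2059.
Occurrences #4 through #6: 3 in total.

3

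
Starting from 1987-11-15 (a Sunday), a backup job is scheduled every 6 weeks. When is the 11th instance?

The 11th occurrence is 10 intervals after the first: 10 × 42 = 420 days after 1987-11-15.
November has 30 days — 15 days to the end of November leaves 405.
From end of November to end of 1987 is 31 days (374 left).
1988 has 366 days (8 left).
8 days into January → 1989-01-08.

1989-01-08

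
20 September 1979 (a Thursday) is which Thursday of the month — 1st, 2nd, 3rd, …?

Day 20 falls in week ⌈20/7⌉ of the month.
Days 1–7 hold the 1st Thursday, 8–14 the 2nd, 15–21 the 3rd, 22–28 the 4th, 29–31 the 5th.
20 is in the range for the 3rd.

3rd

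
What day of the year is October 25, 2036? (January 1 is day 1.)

Days in months before October: 31 + 29 + 31 + 30 + 31 + 30 + 31 + 31 + 30 = 274.
Plus 25 days into October → day 299.

299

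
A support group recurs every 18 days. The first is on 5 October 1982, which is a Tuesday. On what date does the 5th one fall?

The 5th occurrence is 4 intervals after the first: 4 × 18 = 72 days after 5 October 1982.
October has 31 days — 26 days to the end of October leaves 46.
November has 30 days (16 left).
16 days into December → 16 December 1982.

16 December 1982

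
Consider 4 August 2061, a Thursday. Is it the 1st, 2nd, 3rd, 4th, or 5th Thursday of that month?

Day 4 falls in week ⌈4/7⌉ of the month.
Days 1–7 hold the 1st Thursday, 8–14 the 2nd, 15–21 the 3rd, 22–28 the 4th, 29–31 the 5th.
4 is in the range for the 1st.

1st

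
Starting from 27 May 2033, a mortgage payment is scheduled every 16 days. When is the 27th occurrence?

The 27th occurrence is 26 intervals after the first: 26 × 16 = 416 days after 27 May 2033.
May has 31 days — 4 days to the end of May leaves 412.
From end of May to end of 2033 is 214 days (198 left).
January has 31 days (167 left).
February has 28 days (139 left).
March has 31 days (108 left).
April has 30 days (78 left).
May has 31 days (47 left).
June has 30 days (17 left).
17 days into July → 17 July 2034.

17 July 2034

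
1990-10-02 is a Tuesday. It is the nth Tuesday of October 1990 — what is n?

1st

Day 2 falls in week ⌈2/7⌉ of the month.
Days 1–7 hold the 1st Tuesday, 8–14 the 2nd, 15–21 the 3rd, 22–28 the 4th, 29–31 the 5th.
2 is in the range for the 1st.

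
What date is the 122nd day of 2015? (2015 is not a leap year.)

January has 31 days (122 − 31 = 91 remain).
February has 28 days (91 − 28 = 63 remain).
March has 31 days (63 − 31 = 32 remain).
April has 30 days (32 − 30 = 2 remain).
2 into May → May 2.

2015-05-02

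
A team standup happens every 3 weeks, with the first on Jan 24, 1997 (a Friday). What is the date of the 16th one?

The 16th occurrence is 15 intervals after the first: 15 × 21 = 315 days after Jan 24, 1997.
Jan has 31 days — 7 days to the end of Jan leaves 308.
Feb has 28 days (280 left).
Mar has 31 days (249 left).
Apr has 30 days (219 left).
May has 31 days (188 left).
Jun has 30 days (158 left).
Jul has 31 days (127 left).
Aug has 31 days (96 left).
Sep has 30 days (66 left).
Oct has 31 days (35 left).
Nov has 30 days (5 left).
5 days into Dec → Dec 5, 1997.

Dec 5, 1997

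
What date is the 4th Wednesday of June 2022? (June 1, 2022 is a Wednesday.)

June 2022 begins on a Wednesday, so the first Wednesday is June 1.
The 4th Wednesday is 3 weeks later: 1 + 21 = 22.

2022-06-22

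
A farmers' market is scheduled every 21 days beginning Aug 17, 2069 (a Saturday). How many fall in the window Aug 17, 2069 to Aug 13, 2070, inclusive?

18

Occurrences land 21·i days after Aug 17, 2069 for i = 0, 1, 2, …
The window opens on the start date, so the first occurrence inside is #1 on Aug 17, 2069.
Aug 13, 2070 is 361 days after the start; 361 ÷ 21 = 17 remainder 4. Last occurrence in the window: #18 on Aug 9, 2070.
Occurrences #1 through #18: 18 in total.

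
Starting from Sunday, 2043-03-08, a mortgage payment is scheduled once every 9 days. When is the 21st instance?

2043-09-04

The 21st occurrence is 20 intervals after the first: 20 × 9 = 180 days after 2043-03-08.
March has 31 days — 23 days to the end of March leaves 157.
April has 30 days (127 left).
May has 31 days (96 left).
June has 30 days (66 left).
July has 31 days (35 left).
August has 31 days (4 left).
4 days into September → 2043-09-04.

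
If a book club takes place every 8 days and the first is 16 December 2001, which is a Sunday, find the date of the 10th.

The 10th occurrence is 9 intervals after the first: 9 × 8 = 72 days after 16 December 2001.
December has 31 days — 15 days to the end of December leaves 57.
January has 31 days (26 left).
26 days into February → 26 February 2002.

26 February 2002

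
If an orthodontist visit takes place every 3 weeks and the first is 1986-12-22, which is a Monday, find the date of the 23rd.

1988-03-28

The 23rd occurrence is 22 intervals after the first: 22 × 21 = 462 days after 1986-12-22.
December has 31 days — 9 days to the end of December leaves 453.
1987 has 365 days (88 left).
January has 31 days (57 left).
February has 29 days (28 left).
28 days into March → 1988-03-28.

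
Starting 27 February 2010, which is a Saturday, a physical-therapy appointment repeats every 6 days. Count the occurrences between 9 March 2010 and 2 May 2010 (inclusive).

Occurrences land 6·i days after 27 February 2010 for i = 0, 1, 2, …
9 March 2010 is 10 days after the start; 10 ÷ 6 = 1 remainder 4; since the remainder is 4, round up to i = 2. First occurrence in the window: #3 on 11 March 2010 (2×6 = 12 days in).
2 May 2010 is 64 days after the start; 64 ÷ 6 = 10 remainder 4. Last occurrence in the window: #11 on 28 April 2010.
Occurrences #3 through #11: 9 in total.

9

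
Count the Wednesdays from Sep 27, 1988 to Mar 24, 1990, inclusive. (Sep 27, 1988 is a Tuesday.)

Sep 27, 1988 is a Tuesday; the first Wednesday on or after it is Sep 28, 1988 (1 day later).
From Sep 28, 1988 to Mar 24, 1990: 94 + 365 + 83 = 542 days (rest of 1988, 1989, to Mar 24, 1990 in 1990).
542 ÷ 7 = 77 full weeks with remainder 3, so 77 more Wednesdays after the first → 78.

78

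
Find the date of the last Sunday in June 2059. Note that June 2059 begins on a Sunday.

June 29, 2059

June 2059 begins on a Sunday, so the first Sunday is June 1.
June 2059 has 30 days. Adding weeks: 1, 8, 15, 22, 29 — the last one ≤ 30 is the 29th.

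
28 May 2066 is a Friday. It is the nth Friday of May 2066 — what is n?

Day 28 falls in week ⌈28/7⌉ of the month.
Days 1–7 hold the 1st Friday, 8–14 the 2nd, 15–21 the 3rd, 22–28 the 4th, 29–31 the 5th.
28 is in the range for the 4th.

4th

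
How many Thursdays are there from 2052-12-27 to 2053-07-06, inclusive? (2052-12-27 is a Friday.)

27

2052-12-27 is a Friday; the first Thursday on or after it is 2053-01-02 (6 days later).
From 2053-01-02 to 2053-07-06: 29 + 28 + 31 + 30 + 31 + 30 + 6 = 185 days (rest of January, February, March, April, May, June, July).
185 ÷ 7 = 26 full weeks with remainder 3, so 26 more Thursdays after the first → 27.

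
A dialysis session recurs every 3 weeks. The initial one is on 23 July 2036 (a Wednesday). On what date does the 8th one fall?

17 December 2036

The 8th occurrence is 7 intervals after the first: 7 × 21 = 147 days after 23 July 2036.
July has 31 days — 8 days to the end of July leaves 139.
August has 31 days (108 left).
September has 30 days (78 left).
October has 31 days (47 left).
November has 30 days (17 left).
17 days into December → 17 December 2036.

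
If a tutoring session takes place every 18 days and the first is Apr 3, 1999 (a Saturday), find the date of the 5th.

Jun 14, 1999

The 5th occurrence is 4 intervals after the first: 4 × 18 = 72 days after Apr 3, 1999.
Apr has 30 days — 27 days to the end of Apr leaves 45.
May has 31 days (14 left).
14 days into Jun → Jun 14, 1999.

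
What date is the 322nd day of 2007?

2007-11-18

January has 31 days (322 − 31 = 291 remain).
February has 28 days (291 − 28 = 263 remain).
March has 31 days (263 − 31 = 232 remain).
April has 30 days (232 − 30 = 202 remain).
May has 31 days (202 − 31 = 171 remain).
June has 30 days (171 − 30 = 141 remain).
July has 31 days (141 − 31 = 110 remain).
August has 31 days (110 − 31 = 79 remain).
September has 30 days (79 − 30 = 49 remain).
October has 31 days (49 − 31 = 18 remain).
18 into November → November 18.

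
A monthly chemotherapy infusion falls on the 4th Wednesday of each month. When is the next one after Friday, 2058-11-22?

November 2058 starts on a Friday; its first Wednesday is the 6th, so the 4th Wednesday is the 27th — 2058-11-27.
2058-11-27 is after 2058-11-22, so that is the next one.

2058-11-27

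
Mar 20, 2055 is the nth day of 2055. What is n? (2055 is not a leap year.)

79

Days in months before Mar: 31 + 28 = 59.
Plus 20 days into Mar → day 79.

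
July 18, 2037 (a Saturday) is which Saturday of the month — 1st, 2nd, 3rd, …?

3rd

Day 18 falls in week ⌈18/7⌉ of the month.
Days 1–7 hold the 1st Saturday, 8–14 the 2nd, 15–21 the 3rd, 22–28 the 4th, 29–31 the 5th.
18 is in the range for the 3rd.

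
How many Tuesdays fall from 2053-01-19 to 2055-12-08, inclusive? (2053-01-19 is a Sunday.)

151

2053-01-19 is a Sunday; the first Tuesday on or after it is 2053-01-21 (2 days later).
From 2053-01-21 to 2055-12-08: 344 + 365 + 342 = 1051 days (rest of 2053, 2054, to 2055-12-08 in 2055).
1051 ÷ 7 = 150 full weeks with remainder 1, so 150 more Tuesdays after the first → 151.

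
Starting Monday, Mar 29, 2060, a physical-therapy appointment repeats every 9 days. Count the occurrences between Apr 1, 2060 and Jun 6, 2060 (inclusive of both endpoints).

7

Occurrences land 9·i days after Mar 29, 2060 for i = 0, 1, 2, …
Apr 1, 2060 is 3 days after the start; 3 ÷ 9 = 0 remainder 3; since the remainder is 3, round up to i = 1. First occurrence in the window: #2 on Apr 7, 2060 (1×9 = 9 days in).
Jun 6, 2060 is 69 days after the start; 69 ÷ 9 = 7 remainder 6. Last occurrence in the window: #8 on May 31, 2060.
Occurrences #2 through #8: 7 in total.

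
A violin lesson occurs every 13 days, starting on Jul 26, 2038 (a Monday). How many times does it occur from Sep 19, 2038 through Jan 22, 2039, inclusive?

9

Occurrences land 13·i days after Jul 26, 2038 for i = 0, 1, 2, …
Sep 19, 2038 is 55 days after the start; 55 ÷ 13 = 4 remainder 3; since the remainder is 3, round up to i = 5. First occurrence in the window: #6 on Sep 29, 2038 (5×13 = 65 days in).
Jan 22, 2039 is 180 days after the start; 180 ÷ 13 = 13 remainder 11. Last occurrence in the window: #14 on Jan 11, 2039.
Occurrences #6 through #14: 9 in total.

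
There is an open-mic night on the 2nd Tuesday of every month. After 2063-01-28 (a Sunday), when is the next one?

January 2063 starts on a Monday; its first Tuesday is the 2nd, so the 2nd Tuesday is the 9th — 2063-01-09.
That is not after 2063-01-28, so look at February 2063.
February 2063 starts on a Thursday; its first Tuesday is the 6th, so the 2nd Tuesday is the 13th — 2063-02-13.

2063-02-13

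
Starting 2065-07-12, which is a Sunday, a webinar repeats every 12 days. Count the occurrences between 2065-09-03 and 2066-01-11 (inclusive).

Occurrences land 12·i days after 2065-07-12 for i = 0, 1, 2, …
2065-09-03 is 53 days after the start; 53 ÷ 12 = 4 remainder 5; since the remainder is 5, round up to i = 5. First occurrence in the window: #6 on 2065-09-10 (5×12 = 60 days in).
2066-01-11 is 183 days after the start; 183 ÷ 12 = 15 remainder 3. Last occurrence in the window: #16 on 2066-01-08.
Occurrences #6 through #16: 11 in total.

11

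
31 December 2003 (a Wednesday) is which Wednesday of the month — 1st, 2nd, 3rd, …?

5th

Day 31 falls in week ⌈31/7⌉ of the month.
Days 1–7 hold the 1st Wednesday, 8–14 the 2nd, 15–21 the 3rd, 22–28 the 4th, 29–31 the 5th.
31 is in the range for the 5th.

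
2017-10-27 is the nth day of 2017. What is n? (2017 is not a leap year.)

Days in months before October: 31 + 28 + 31 + 30 + 31 + 30 + 31 + 31 + 30 = 273.
Plus 27 days into October → day 300.

300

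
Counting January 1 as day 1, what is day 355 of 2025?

Dec 21, 2025

Jan has 31 days (355 − 31 = 324 remain).
Feb has 28 days (324 − 28 = 296 remain).
Mar has 31 days (296 − 31 = 265 remain).
Apr has 30 days (265 − 30 = 235 remain).
May has 31 days (235 − 31 = 204 remain).
Jun has 30 days (204 − 30 = 174 remain).
Jul has 31 days (174 − 31 = 143 remain).
Aug has 31 days (143 − 31 = 112 remain).
Sep has 30 days (112 − 30 = 82 remain).
Oct has 31 days (82 − 31 = 51 remain).
Nov has 30 days (51 − 30 = 21 remain).
21 into Dec → Dec 21.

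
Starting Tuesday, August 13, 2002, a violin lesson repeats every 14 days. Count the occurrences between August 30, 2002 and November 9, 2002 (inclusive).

Occurrences land 14·i days after August 13, 2002 for i = 0, 1, 2, …
August 30, 2002 is 17 days after the start; 17 ÷ 14 = 1 remainder 3; since the remainder is 3, round up to i = 2. First occurrence in the window: #3 on September 10, 2002 (2×14 = 28 days in).
November 9, 2002 is 88 days after the start; 88 ÷ 14 = 6 remainder 4. Last occurrence in the window: #7 on November 5, 2002.
Occurrences #3 through #7: 5 in total.

5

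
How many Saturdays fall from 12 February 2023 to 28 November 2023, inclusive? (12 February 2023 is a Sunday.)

41

12 February 2023 is a Sunday; the first Saturday on or after it is 18 February 2023 (6 days later).
From 18 February 2023 to 28 November 2023: 10 + 31 + 30 + 31 + 30 + 31 + 31 + 30 + 31 + 28 = 283 days (rest of February, March, April, May, June, July, August, September, October, November).
283 ÷ 7 = 40 full weeks with remainder 3, so 40 more Saturdays after the first → 41.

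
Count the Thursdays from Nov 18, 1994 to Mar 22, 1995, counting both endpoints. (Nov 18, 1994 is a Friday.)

Nov 18, 1994 is a Friday; the first Thursday on or after it is Nov 24, 1994 (6 days later).
From Nov 24, 1994 to Mar 22, 1995: 6 + 31 + 31 + 28 + 22 = 118 days (rest of Nov, Dec, Jan, Feb, Mar).
118 ÷ 7 = 16 full weeks with remainder 6, so 16 more Thursdays after the first → 17.

17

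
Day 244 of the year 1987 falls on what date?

1987-09-01

January has 31 days (244 − 31 = 213 remain).
February has 28 days (213 − 28 = 185 remain).
March has 31 days (185 − 31 = 154 remain).
April has 30 days (154 − 30 = 124 remain).
May has 31 days (124 − 31 = 93 remain).
June has 30 days (93 − 30 = 63 remain).
July has 31 days (63 − 31 = 32 remain).
August has 31 days (32 − 31 = 1 remain).
1 into September → September 1.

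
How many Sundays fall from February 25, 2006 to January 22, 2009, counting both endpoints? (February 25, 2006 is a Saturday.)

February 25, 2006 is a Saturday; the first Sunday on or after it is February 26, 2006 (1 day later).
From February 26, 2006 to January 22, 2009: 308 + 365 + 366 + 22 = 1061 days (rest of 2006, 2007, 2008, to January 22, 2009 in 2009).
1061 ÷ 7 = 151 full weeks with remainder 4, so 151 more Sundays after the first → 152.

152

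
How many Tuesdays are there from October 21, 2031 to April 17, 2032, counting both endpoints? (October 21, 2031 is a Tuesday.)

26

October 21, 2031 is a Tuesday; the first Tuesday on or after it is October 21, 2031.
From October 21, 2031 to April 17, 2032: 10 + 30 + 31 + 31 + 29 + 31 + 17 = 179 days (rest of October, November, December, January, February, March, April).
179 ÷ 7 = 25 full weeks with remainder 4, so 25 more Tuesdays after the first → 26.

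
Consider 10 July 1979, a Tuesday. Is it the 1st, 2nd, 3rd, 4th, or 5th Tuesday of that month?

Day 10 falls in week ⌈10/7⌉ of the month.
Days 1–7 hold the 1st Tuesday, 8–14 the 2nd, 15–21 the 3rd, 22–28 the 4th, 29–31 the 5th.
10 is in the range for the 2nd.

2nd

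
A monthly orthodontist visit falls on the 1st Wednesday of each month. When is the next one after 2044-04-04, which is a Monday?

2044-04-06

April 2044 starts on a Friday, so its 1st Wednesday is 2044-04-06 (5 days in).
2044-04-06 is after 2044-04-04, so that is the next one.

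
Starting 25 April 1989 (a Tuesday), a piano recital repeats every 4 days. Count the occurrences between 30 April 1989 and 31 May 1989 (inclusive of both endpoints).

Occurrences land 4·i days after 25 April 1989 for i = 0, 1, 2, …
30 April 1989 is 5 days after the start; 5 ÷ 4 = 1 remainder 1; since the remainder is 1, round up to i = 2. First occurrence in the window: #3 on 3 May 1989 (2×4 = 8 days in).
31 May 1989 is 36 days after the start; 36 ÷ 4 = 9 remainder 0. Last occurrence in the window: #10 on 31 May 1989.
Occurrences #3 through #10: 8 in total.

8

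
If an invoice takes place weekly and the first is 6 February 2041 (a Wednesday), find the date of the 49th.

8 January 2042

The 49th occurrence is 48 intervals after the first: 48 × 7 = 336 days after 6 February 2041.
February has 28 days — 22 days to the end of February leaves 314.
March has 31 days (283 left).
April has 30 days (253 left).
May has 31 days (222 left).
June has 30 days (192 left).
July has 31 days (161 left).
August has 31 days (130 left).
September has 30 days (100 left).
October has 31 days (69 left).
November has 30 days (39 left).
December has 31 days (8 left).
8 days into January → 8 January 2042.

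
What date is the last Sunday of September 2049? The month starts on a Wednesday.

September 2049 begins on a Wednesday, so the first Sunday is September 5 (4 days later).
September 2049 has 30 days. Adding weeks: 5, 12, 19, 26 — the last one ≤ 30 is the 26th.

2049-09-26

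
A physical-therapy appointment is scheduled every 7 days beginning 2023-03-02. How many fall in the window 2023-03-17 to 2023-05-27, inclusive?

10

Occurrences land 7·i days after 2023-03-02 for i = 0, 1, 2, …
2023-03-17 is 15 days after the start; 15 ÷ 7 = 2 remainder 1; since the remainder is 1, round up to i = 3. First occurrence in the window: #4 on 2023-03-23 (3×7 = 21 days in).
2023-05-27 is 86 days after the start; 86 ÷ 7 = 12 remainder 2. Last occurrence in the window: #13 on 2023-05-25.
Occurrences #4 through #13: 10 in total.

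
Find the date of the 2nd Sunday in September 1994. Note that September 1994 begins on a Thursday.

September 11, 1994

September 1994 begins on a Thursday, so the first Sunday is September 4 (3 days later).
The 2nd Sunday is 1 weeks later: 4 + 7 = 11.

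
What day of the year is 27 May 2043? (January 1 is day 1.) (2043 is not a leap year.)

Days in months before May: 31 + 28 + 31 + 30 = 120.
Plus 27 days into May → day 147.

147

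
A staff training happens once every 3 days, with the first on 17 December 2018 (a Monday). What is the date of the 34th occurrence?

26 March 2019

The 34th occurrence is 33 intervals after the first: 33 × 3 = 99 days after 17 December 2018.
December has 31 days — 14 days to the end of December leaves 85.
January has 31 days (54 left).
February has 28 days (26 left).
26 days into March → 26 March 2019.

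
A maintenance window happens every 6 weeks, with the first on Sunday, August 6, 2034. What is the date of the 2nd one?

The 2nd occurrence is 1 interval after the first: 1 × 42 = 42 days after August 6, 2034.
August has 31 days — 25 days to the end of August leaves 17.
17 days into September → September 17, 2034.

September 17, 2034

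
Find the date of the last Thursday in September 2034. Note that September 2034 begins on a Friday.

September 2034 begins on a Friday, so the first Thursday is September 7 (6 days later).
September 2034 has 30 days. Adding weeks: 7, 14, 21, 28 — the last one ≤ 30 is the 28th.

2034-09-28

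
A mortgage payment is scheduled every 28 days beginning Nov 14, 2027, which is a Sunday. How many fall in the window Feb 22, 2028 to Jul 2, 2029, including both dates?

Occurrences land 28·i days after Nov 14, 2027 for i = 0, 1, 2, …
Feb 22, 2028 is 100 days after the start; 100 ÷ 28 = 3 remainder 16; since the remainder is 16, round up to i = 4. First occurrence in the window: #5 on Mar 5, 2028 (4×28 = 112 days in).
Jul 2, 2029 is 596 days after the start; 596 ÷ 28 = 21 remainder 8. Last occurrence in the window: #22 on Jun 24, 2029.
Occurrences #5 through #22: 18 in total.

18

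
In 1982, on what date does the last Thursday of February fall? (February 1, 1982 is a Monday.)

February 1982 begins on a Monday, so the first Thursday is February 4 (3 days later).
February 1982 has 28 days. Adding weeks: 4, 11, 18, 25 — the last one ≤ 28 is the 25th.

February 25, 1982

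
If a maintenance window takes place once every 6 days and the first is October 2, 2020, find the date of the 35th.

The 35th occurrence is 34 intervals after the first: 34 × 6 = 204 days after October 2, 2020.
October has 31 days — 29 days to the end of October leaves 175.
November has 30 days (145 left).
December has 31 days (114 left).
January has 31 days (83 left).
February has 28 days (55 left).
March has 31 days (24 left).
24 days into April → April 24, 2021.

April 24, 2021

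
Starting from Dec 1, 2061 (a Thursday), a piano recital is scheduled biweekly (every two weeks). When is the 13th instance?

The 13th occurrence is 12 intervals after the first: 12 × 14 = 168 days after Dec 1, 2061.
Dec has 31 days — 30 days to the end of Dec leaves 138.
Jan has 31 days (107 left).
Feb has 28 days (79 left).
Mar has 31 days (48 left).
Apr has 30 days (18 left).
18 days into May → May 18, 2062.

May 18, 2062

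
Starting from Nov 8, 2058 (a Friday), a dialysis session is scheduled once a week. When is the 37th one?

Jul 18, 2059

The 37th occurrence is 36 intervals after the first: 36 × 7 = 252 days after Nov 8, 2058.
Nov has 30 days — 22 days to the end of Nov leaves 230.
Dec has 31 days (199 left).
Jan has 31 days (168 left).
Feb has 28 days (140 left).
Mar has 31 days (109 left).
Apr has 30 days (79 left).
May has 31 days (48 left).
Jun has 30 days (18 left).
18 days into Jul → Jul 18, 2059.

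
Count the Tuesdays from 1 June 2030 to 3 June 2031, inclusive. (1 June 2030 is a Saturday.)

53

1 June 2030 is a Saturday; the first Tuesday on or after it is 4 June 2030 (3 days later).
From 4 June 2030 to 3 June 2031: 210 + 154 = 364 days (rest of 2030, to 3 June 2031 in 2031).
364 ÷ 7 = 52 full weeks with remainder 0, so 52 more Tuesdays after the first → 53.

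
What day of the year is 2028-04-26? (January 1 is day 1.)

Days in months before April: 31 + 29 + 31 = 91.
Plus 26 days into April → day 117.

117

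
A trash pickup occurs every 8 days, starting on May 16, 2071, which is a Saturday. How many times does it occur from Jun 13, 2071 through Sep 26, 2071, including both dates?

13

Occurrences land 8·i days after May 16, 2071 for i = 0, 1, 2, …
Jun 13, 2071 is 28 days after the start; 28 ÷ 8 = 3 remainder 4; since the remainder is 4, round up to i = 4. First occurrence in the window: #5 on Jun 17, 2071 (4×8 = 32 days in).
Sep 26, 2071 is 133 days after the start; 133 ÷ 8 = 16 remainder 5. Last occurrence in the window: #17 on Sep 21, 2071.
Occurrences #5 through #17: 13 in total.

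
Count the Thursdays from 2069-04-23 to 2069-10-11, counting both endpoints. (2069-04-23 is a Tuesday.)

25

2069-04-23 is a Tuesday; the first Thursday on or after it is 2069-04-25 (2 days later).
From 2069-04-25 to 2069-10-11: 5 + 31 + 30 + 31 + 31 + 30 + 11 = 169 days (rest of April, May, June, July, August, September, October).
169 ÷ 7 = 24 full weeks with remainder 1, so 24 more Thursdays after the first → 25.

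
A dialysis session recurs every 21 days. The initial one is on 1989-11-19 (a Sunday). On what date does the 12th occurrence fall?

The 12th occurrence is 11 intervals after the first: 11 × 21 = 231 days after 1989-11-19.
November has 30 days — 11 days to the end of November leaves 220.
December has 31 days (189 left).
January has 31 days (158 left).
February has 28 days (130 left).
March has 31 days (99 left).
April has 30 days (69 left).
May has 31 days (38 left).
June has 30 days (8 left).
8 days into July → 1990-07-08.

1990-07-08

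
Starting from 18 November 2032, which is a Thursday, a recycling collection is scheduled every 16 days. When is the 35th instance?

The 35th occurrence is 34 intervals after the first: 34 × 16 = 544 days after 18 November 2032.
November has 30 days — 12 days to the end of November leaves 532.
From end of November to end of 2032 is 31 days (501 left).
2033 has 365 days (136 left).
January has 31 days (105 left).
February has 28 days (77 left).
March has 31 days (46 left).
April has 30 days (16 left).
16 days into May → 16 May 2034.

16 May 2034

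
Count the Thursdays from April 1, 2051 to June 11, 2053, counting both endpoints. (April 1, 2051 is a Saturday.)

114

April 1, 2051 is a Saturday; the first Thursday on or after it is April 6, 2051 (5 days later).
From April 6, 2051 to June 11, 2053: 269 + 366 + 162 = 797 days (rest of 2051, 2052, to June 11, 2053 in 2053).
797 ÷ 7 = 113 full weeks with remainder 6, so 113 more Thursdays after the first → 114.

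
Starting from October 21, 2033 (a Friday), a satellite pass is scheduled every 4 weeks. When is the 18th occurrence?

February 9, 2035

The 18th occurrence is 17 intervals after the first: 17 × 28 = 476 days after October 21, 2033.
October has 31 days — 10 days to the end of October leaves 466.
From end of October to end of 2033 is 61 days (405 left).
2034 has 365 days (40 left).
January has 31 days (9 left).
9 days into February → February 9, 2035.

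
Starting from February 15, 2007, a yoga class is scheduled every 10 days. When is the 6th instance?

The 6th occurrence is 5 intervals after the first: 5 × 10 = 50 days after February 15, 2007.
February has 28 days — 13 days to the end of February leaves 37.
March has 31 days (6 left).
6 days into April → April 6, 2007.

April 6, 2007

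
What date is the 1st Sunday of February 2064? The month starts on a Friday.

3 February 2064

February 2064 begins on a Friday, so the first Sunday is February 3 (2 days later).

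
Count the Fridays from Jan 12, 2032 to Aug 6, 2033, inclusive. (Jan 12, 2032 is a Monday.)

82

Jan 12, 2032 is a Monday; the first Friday on or after it is Jan 16, 2032 (4 days later).
From Jan 16, 2032 to Aug 6, 2033: 350 + 218 = 568 days (rest of 2032, to Aug 6, 2033 in 2033).
568 ÷ 7 = 81 full weeks with remainder 1, so 81 more Fridays after the first → 82.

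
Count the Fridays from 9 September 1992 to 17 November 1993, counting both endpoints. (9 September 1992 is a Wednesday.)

9 September 1992 is a Wednesday; the first Friday on or after it is 11 September 1992 (2 days later).
From 11 September 1992 to 17 November 1993: 111 + 321 = 432 days (rest of 1992, to 17 November 1993 in 1993).
432 ÷ 7 = 61 full weeks with remainder 5, so 61 more Fridays after the first → 62.

62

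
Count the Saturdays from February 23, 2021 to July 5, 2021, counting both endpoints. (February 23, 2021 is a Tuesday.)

19

February 23, 2021 is a Tuesday; the first Saturday on or after it is February 27, 2021 (4 days later).
From February 27, 2021 to July 5, 2021: 1 + 31 + 30 + 31 + 30 + 5 = 128 days (rest of February, March, April, May, June, July).
128 ÷ 7 = 18 full weeks with remainder 2, so 18 more Saturdays after the first → 19.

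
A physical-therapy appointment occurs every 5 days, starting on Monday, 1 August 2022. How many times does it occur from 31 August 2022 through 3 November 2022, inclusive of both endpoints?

13

Occurrences land 5·i days after 1 August 2022 for i = 0, 1, 2, …
31 August 2022 is 30 days after the start; 30 ÷ 5 = 6 remainder 0. First occurrence in the window: #7 on 31 August 2022 (6×5 = 30 days in).
3 November 2022 is 94 days after the start; 94 ÷ 5 = 18 remainder 4. Last occurrence in the window: #19 on 30 October 2022.
Occurrences #7 through #19: 13 in total.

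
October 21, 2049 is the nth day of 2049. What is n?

Days in months before October: 31 + 28 + 31 + 30 + 31 + 30 + 31 + 31 + 30 = 273.
Plus 21 days into October → day 294.

294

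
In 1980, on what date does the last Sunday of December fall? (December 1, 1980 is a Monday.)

December 1980 begins on a Monday, so the first Sunday is December 7 (6 days later).
December 1980 has 31 days. Adding weeks: 7, 14, 21, 28 — the last one ≤ 31 is the 28th.

December 28, 1980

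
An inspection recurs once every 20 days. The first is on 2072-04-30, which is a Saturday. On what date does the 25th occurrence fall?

The 25th occurrence is 24 intervals after the first: 24 × 20 = 480 days after 2072-04-30.
April has 30 days — 0 days to the end of April leaves 480.
From end of April to end of 2072 is 245 days (235 left).
January has 31 days (204 left).
February has 28 days (176 left).
March has 31 days (145 left).
April has 30 days (115 left).
May has 31 days (84 left).
June has 30 days (54 left).
July has 31 days (23 left).
23 days into August → 2073-08-23.

2073-08-23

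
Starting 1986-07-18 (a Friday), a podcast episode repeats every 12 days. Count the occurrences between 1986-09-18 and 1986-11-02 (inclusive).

Occurrences land 12·i days after 1986-07-18 for i = 0, 1, 2, …
1986-09-18 is 62 days after the start; 62 ÷ 12 = 5 remainder 2; since the remainder is 2, round up to i = 6. First occurrence in the window: #7 on 1986-09-28 (6×12 = 72 days in).
1986-11-02 is 107 days after the start; 107 ÷ 12 = 8 remainder 11. Last occurrence in the window: #9 on 1986-10-22.
Occurrences #7 through #9: 3 in total.

3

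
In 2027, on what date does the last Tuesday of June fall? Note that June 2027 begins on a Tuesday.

June 2027 begins on a Tuesday, so the first Tuesday is June 1.
June 2027 has 30 days. Adding weeks: 1, 8, 15, 22, 29 — the last one ≤ 30 is the 29th.

29 June 2027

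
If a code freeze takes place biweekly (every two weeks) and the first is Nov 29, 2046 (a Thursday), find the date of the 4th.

Jan 10, 2047

The 4th occurrence is 3 intervals after the first: 3 × 14 = 42 days after Nov 29, 2046.
Nov has 30 days — 1 day to the end of Nov leaves 41.
Dec has 31 days (10 left).
10 days into Jan → Jan 10, 2047.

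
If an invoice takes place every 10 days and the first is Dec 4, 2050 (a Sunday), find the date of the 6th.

The 6th occurrence is 5 intervals after the first: 5 × 10 = 50 days after Dec 4, 2050.
Dec has 31 days — 27 days to the end of Dec leaves 23.
23 days into Jan → Jan 23, 2051.

Jan 23, 2051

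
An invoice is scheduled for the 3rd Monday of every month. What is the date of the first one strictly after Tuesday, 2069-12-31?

2070-01-20

December 2069 starts on a Sunday; its first Monday is the 2nd, so the 3rd Monday is the 16th — 2069-12-16.
That is not after 2069-12-31, so look at January 2070.
January 2070 starts on a Wednesday; its first Monday is the 6th, so the 3rd Monday is the 20th — 2070-01-20.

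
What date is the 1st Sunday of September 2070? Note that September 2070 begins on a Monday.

September 2070 begins on a Monday, so the first Sunday is September 7 (6 days later).

7 September 2070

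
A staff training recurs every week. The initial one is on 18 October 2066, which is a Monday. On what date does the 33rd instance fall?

30 May 2067

The 33rd occurrence is 32 intervals after the first: 32 × 7 = 224 days after 18 October 2066.
October has 31 days — 13 days to the end of October leaves 211.
November has 30 days (181 left).
December has 31 days (150 left).
January has 31 days (119 left).
February has 28 days (91 left).
March has 31 days (60 left).
April has 30 days (30 left).
30 days into May → 30 May 2067.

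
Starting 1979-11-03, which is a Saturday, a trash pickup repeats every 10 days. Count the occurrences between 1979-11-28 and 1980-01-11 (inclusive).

4

Occurrences land 10·i days after 1979-11-03 for i = 0, 1, 2, …
1979-11-28 is 25 days after the start; 25 ÷ 10 = 2 remainder 5; since the remainder is 5, round up to i = 3. First occurrence in the window: #4 on 1979-12-03 (3×10 = 30 days in).
1980-01-11 is 69 days after the start; 69 ÷ 10 = 6 remainder 9. Last occurrence in the window: #7 on 1980-01-02.
Occurrences #4 through #7: 4 in total.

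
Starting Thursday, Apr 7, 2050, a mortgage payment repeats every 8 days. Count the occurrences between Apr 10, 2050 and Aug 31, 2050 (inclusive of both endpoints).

18

Occurrences land 8·i days after Apr 7, 2050 for i = 0, 1, 2, …
Apr 10, 2050 is 3 days after the start; 3 ÷ 8 = 0 remainder 3; since the remainder is 3, round up to i = 1. First occurrence in the window: #2 on Apr 15, 2050 (1×8 = 8 days in).
Aug 31, 2050 is 146 days after the start; 146 ÷ 8 = 18 remainder 2. Last occurrence in the window: #19 on Aug 29, 2050.
Occurrences #2 through #19: 18 in total.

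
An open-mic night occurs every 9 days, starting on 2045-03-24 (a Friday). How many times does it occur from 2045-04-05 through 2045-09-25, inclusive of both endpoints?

19

Occurrences land 9·i days after 2045-03-24 for i = 0, 1, 2, …
2045-04-05 is 12 days after the start; 12 ÷ 9 = 1 remainder 3; since the remainder is 3, round up to i = 2. First occurrence in the window: #3 on 2045-04-11 (2×9 = 18 days in).
2045-09-25 is 185 days after the start; 185 ÷ 9 = 20 remainder 5. Last occurrence in the window: #21 on 2045-09-20.
Occurrences #3 through #21: 19 in total.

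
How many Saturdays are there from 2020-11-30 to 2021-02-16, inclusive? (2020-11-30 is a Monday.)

2020-11-30 is a Monday; the first Saturday on or after it is 2020-12-05 (5 days later).
From 2020-12-05 to 2021-02-16: 26 + 31 + 16 = 73 days (rest of December, January, February).
73 ÷ 7 = 10 full weeks with remainder 3, so 10 more Saturdays after the first → 11.

11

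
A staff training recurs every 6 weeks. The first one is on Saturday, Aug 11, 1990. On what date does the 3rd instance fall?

Nov 3, 1990

The 3rd occurrence is 2 intervals after the first: 2 × 42 = 84 days after Aug 11, 1990.
Aug has 31 days — 20 days to the end of Aug leaves 64.
Sep has 30 days (34 left).
Oct has 31 days (3 left).
3 days into Nov → Nov 3, 1990.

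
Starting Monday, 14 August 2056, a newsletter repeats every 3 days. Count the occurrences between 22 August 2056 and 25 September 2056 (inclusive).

Occurrences land 3·i days after 14 August 2056 for i = 0, 1, 2, …
22 August 2056 is 8 days after the start; 8 ÷ 3 = 2 remainder 2; since the remainder is 2, round up to i = 3. First occurrence in the window: #4 on 23 August 2056 (3×3 = 9 days in).
25 September 2056 is 42 days after the start; 42 ÷ 3 = 14 remainder 0. Last occurrence in the window: #15 on 25 September 2056.
Occurrences #4 through #15: 12 in total.

12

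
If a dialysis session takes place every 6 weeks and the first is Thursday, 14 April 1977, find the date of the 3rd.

7 July 1977

The 3rd occurrence is 2 intervals after the first: 2 × 42 = 84 days after 14 April 1977.
April has 30 days — 16 days to the end of April leaves 68.
May has 31 days (37 left).
June has 30 days (7 left).
7 days into July → 7 July 1977.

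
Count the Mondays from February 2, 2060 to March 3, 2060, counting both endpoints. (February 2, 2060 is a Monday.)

February 2, 2060 is a Monday; the first Monday on or after it is February 2, 2060.
From February 2, 2060 to March 3, 2060: 27 + 3 = 30 days (rest of February, March).
30 ÷ 7 = 4 full weeks with remainder 2, so 4 more Mondays after the first → 5.

5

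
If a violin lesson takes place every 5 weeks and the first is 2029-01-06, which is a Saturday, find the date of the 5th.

The 5th occurrence is 4 intervals after the first: 4 × 35 = 140 days after 2029-01-06.
January has 31 days — 25 days to the end of January leaves 115.
February has 28 days (87 left).
March has 31 days (56 left).
April has 30 days (26 left).
26 days into May → 2029-05-26.

2029-05-26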